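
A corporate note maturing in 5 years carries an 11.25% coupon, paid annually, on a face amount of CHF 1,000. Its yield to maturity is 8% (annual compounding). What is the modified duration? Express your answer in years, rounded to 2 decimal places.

3.84 years

Periodic yield y = 0.08. First find Macaulay duration:
  t   CF        PV=CF/(1+0.08)^t    t·PV
  1       112.50       104.1667       104.1667
  2       112.50        96.4506       192.9012
  3       112.50        89.3061       267.9184
  4       112.50        82.6909       330.7634
  5     1,112.50       757.1488     3,785.7440
  Σ                  1,129.7631     4,681.4937
P = 1,129.7631; Macaulay duration = 4,681.4937 / 1,129.7631 = 4.14378 years.
Modified duration = D_Mac / (1 + y) = 4.14378 / 1.08 = 3.83684 years.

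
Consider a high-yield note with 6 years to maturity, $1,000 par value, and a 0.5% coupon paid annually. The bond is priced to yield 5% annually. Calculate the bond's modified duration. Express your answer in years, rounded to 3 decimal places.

5.632 years

Periodic yield y = 0.05. First find Macaulay duration:
  t   CF        PV=CF/(1+0.05)^t    t·PV
  1         5.00         4.7619         4.7619
  2         5.00         4.5351         9.0703
  3         5.00         4.3192        12.9576
  4         5.00         4.1135        16.4540
  5         5.00         3.9176        19.5882
  6     1,005.00       749.9465     4,499.6788
  Σ                    771.5939     4,562.5108
P = 771.5939; Macaulay duration = 4,562.5108 / 771.5939 = 5.91310 years.
Modified duration = D_Mac / (1 + y) = 5.91310 / 1.05 = 5.63152 years.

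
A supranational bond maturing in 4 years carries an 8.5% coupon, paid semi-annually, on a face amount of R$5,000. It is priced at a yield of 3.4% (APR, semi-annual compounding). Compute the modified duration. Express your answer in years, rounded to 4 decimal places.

3.4652 years

Periodic yield y = 0.017. First find Macaulay duration:
  t   CF        PV=CF/(1+0.017)^t    t·PV
  1       212.50       208.9479       208.9479
  2       212.50       205.4551       410.9103
  3       212.50       202.0208       606.0624
  4       212.50       198.6438       794.5754
  5       212.50       195.3234       976.6168
  6       212.50       192.0584     1,152.3502
  7       212.50       188.8479     1,321.9356
  8     5,212.50     4,554.8958    36,439.1663
  Σ                  5,946.1931    41,910.5648
P = 5,946.1931; Macaulay duration = 41,910.5648 / 5,946.1931 = 7.04830 half-year periods = 3.52415 years.
Modified duration = D_Mac / (1 + y) = 3.52415 / 1.017 = 3.46524 years.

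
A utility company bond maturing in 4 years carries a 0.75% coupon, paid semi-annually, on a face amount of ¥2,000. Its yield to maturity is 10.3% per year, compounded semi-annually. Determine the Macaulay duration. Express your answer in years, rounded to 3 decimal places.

Periodic yield y = 0.0515. Discount each cash flow and weight by its period:
  t   CF        PV=CF/(1+0.0515)^t    t·PV
  1         7.50         7.1327         7.1327
  2         7.50         6.7833        13.5667
  3         7.50         6.4511        19.3533
  4         7.50         6.1351        24.5405
  5         7.50         5.8347        29.1733
  6         7.50         5.5489        33.2933
  7         7.50         5.2771        36.9398
  8     2,007.50     1,343.3257    10,746.6060
  Σ                  1,386.4886    10,910.6054
Price P = Σ PV = 1,386.4886.
Macaulay duration = Σ(t·PV) / P = 10,910.6054 / 1,386.4886 = 7.86924 half-year periods.
In years: 7.86924 / 2 = 3.93462 years.

3.935 years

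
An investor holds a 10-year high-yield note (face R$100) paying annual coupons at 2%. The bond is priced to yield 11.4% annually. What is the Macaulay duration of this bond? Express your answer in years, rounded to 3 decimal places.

8.634 years

Periodic yield y = 0.114. Discount each cash flow and weight by its year:
  t   CF        PV=CF/(1+0.114)^t    t·PV
  1         2.00         1.7953         1.7953
  2         2.00         1.6116         3.2232
  3         2.00         1.4467         4.3401
  4         2.00         1.2986         5.1946
  5         2.00         1.1657         5.8287
  6         2.00         1.0465         6.2787
  7         2.00         0.9394         6.5755
  8         2.00         0.8432         6.7459
  9         2.00         0.7569         6.8125
  10      102.00        34.6536       346.5359
  Σ                     45.5576       393.3304
Price P = Σ PV = 45.5576.
Macaulay duration = Σ(t·PV) / P = 393.3304 / 45.5576 = 8.63370 years.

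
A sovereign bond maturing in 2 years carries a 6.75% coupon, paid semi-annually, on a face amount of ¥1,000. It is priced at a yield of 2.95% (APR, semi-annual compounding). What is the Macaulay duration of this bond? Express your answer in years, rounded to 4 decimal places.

1.9079 years

Periodic yield y = 0.01475. Discount each cash flow and weight by its period:
  t   CF        PV=CF/(1+0.01475)^t    t·PV
  1        33.75        33.2594        33.2594
  2        33.75        32.7760        65.5520
  3        33.75        32.2996        96.8987
  4     1,033.75       974.9431     3,899.7725
  Σ                  1,073.2781     4,095.4826
Price P = Σ PV = 1,073.2781.
Macaulay duration = Σ(t·PV) / P = 4,095.4826 / 1,073.2781 = 3.81586 half-year periods.
In years: 3.81586 / 2 = 1.90793 years.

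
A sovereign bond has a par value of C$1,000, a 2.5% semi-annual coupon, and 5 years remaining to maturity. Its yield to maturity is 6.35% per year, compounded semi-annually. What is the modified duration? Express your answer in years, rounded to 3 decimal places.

Periodic yield y = 0.03175. First find Macaulay duration:
  t   CF        PV=CF/(1+0.03175)^t    t·PV
  1        12.50        12.1153        12.1153
  2        12.50        11.7425        23.4850
  3        12.50        11.3812        34.1435
  4        12.50        11.0309        44.1237
  5        12.50        10.6915        53.4574
  6        12.50        10.3625        62.1748
  7        12.50        10.0436        70.3051
  8        12.50         9.7345        77.8761
  9        12.50         9.4350        84.9146
  10    1,012.50       740.7135     7,407.1349
  Σ                    837.2504     7,869.7304
P = 837.2504; Macaulay duration = 7,869.7304 / 837.2504 = 9.39949 half-year periods = 4.69975 years.
Modified duration = D_Mac / (1 + y) = 4.69975 / 1.03175 = 4.55512 years.

4.555 years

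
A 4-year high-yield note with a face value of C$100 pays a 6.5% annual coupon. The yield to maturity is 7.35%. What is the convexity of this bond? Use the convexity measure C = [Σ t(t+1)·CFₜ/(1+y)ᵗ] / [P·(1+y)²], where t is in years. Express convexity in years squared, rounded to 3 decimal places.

15.301

With y = 0.0735:
  t   CF        PV=CF/(1+0.0735)^t    t·PV        t(t+1)·PV
  1         6.50         6.0550         6.0550          12.1099
  2         6.50         5.6404        11.2808          33.8423
  3         6.50         5.2542        15.7626          63.0505
  4       106.50        80.1939       320.7757       1,603.8783
  Σ                     97.1435       353.8740       1,712.8810
P = 97.1435.
Convexity = Σ t(t+1)·PV / [P·(1+y)²] = 1,712.8810 / (97.1435 × 1.152402) = 15.30064.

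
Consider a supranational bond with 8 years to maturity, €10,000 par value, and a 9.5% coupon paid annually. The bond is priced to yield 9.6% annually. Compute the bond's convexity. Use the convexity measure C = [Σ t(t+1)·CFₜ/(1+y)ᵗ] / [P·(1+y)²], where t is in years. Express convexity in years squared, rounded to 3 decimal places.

With y = 0.096:
  t   CF        PV=CF/(1+0.096)^t    t·PV        t(t+1)·PV
  1       950.00       866.7883       866.7883       1,733.5766
  2       950.00       790.8653     1,581.7305       4,745.1915
  3       950.00       721.5924     2,164.7772       8,659.1086
  4       950.00       658.3872     2,633.5489      13,167.7443
  5       950.00       600.7183     3,003.5913      18,021.5478
  6       950.00       548.1006     3,288.6036      23,020.2254
  7       950.00       500.0918     3,500.6425      28,005.1403
  8    10,950.00     5,259.3211    42,074.5687     378,671.1185
  Σ                  9,945.8649    59,114.2510     476,023.6531
P = 9,945.8649.
Convexity = Σ t(t+1)·PV / [P·(1+y)²] = 476,023.6531 / (9,945.8649 × 1.201216) = 39.84418.

39.844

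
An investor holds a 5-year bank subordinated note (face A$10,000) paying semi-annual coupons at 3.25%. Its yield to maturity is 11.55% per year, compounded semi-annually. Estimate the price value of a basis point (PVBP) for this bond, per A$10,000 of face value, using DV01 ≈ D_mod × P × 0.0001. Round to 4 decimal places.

A$2.9842

Periodic yield y = 0.05775.
  t   CF        PV=CF/(1+0.05775)^t    t·PV
  1       162.50       153.6280       153.6280
  2       162.50       145.2404       290.4807
  3       162.50       137.3107       411.9320
  4       162.50       129.8139       519.2556
  5       162.50       122.7265       613.6323
  6       162.50       116.0260       696.1557
  7       162.50       109.6913       767.8390
  8       162.50       103.7025       829.6197
  9       162.50        98.0406       882.3656
  10   10,162.50     5,796.5584    57,965.5844
  Σ                  6,912.7381    63,130.4931
P = 6,912.7381; D_Mac = 9.13249 half-year periods = 4.56624 yrs; D_mod = 4.31694 yrs.
DV01 ≈ 4.31694 × 6,912.7381 × 0.0001 = 2.984188.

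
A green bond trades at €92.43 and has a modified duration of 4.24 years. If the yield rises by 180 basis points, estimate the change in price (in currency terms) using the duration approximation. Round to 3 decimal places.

-€7.054

Duration approximation: ΔP/P ≈ -D_mod · Δy = -4.24 × (+0.018) = -0.076320.
ΔP ≈ 92.43 × (-0.076320) = -7.0542576.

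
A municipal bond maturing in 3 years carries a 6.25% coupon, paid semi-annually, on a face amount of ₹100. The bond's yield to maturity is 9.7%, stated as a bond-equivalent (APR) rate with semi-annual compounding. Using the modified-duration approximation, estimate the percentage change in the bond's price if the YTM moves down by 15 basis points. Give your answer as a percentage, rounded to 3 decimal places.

Periodic yield y = 0.0485. Modified duration first:
  t   CF        PV=CF/(1+0.0485)^t    t·PV
  1        3.125         2.9804         2.9804
  2        3.125         2.8426         5.6852
  3        3.125         2.7111         8.1333
  4        3.125         2.5857        10.3428
  5        3.125         2.4661        12.3304
  6      103.125        77.6164       465.6982
  Σ                     91.2023       505.1703
P = 91.2023; D_Mac = 5.53901 half-year periods = 2.76951 yrs; D_mod = 2.76951/(1+0.0485) = 2.64140 yrs.
ΔP/P ≈ -D_mod · Δy = -2.64140 × (-0.0015) = +0.003962 = +0.3962%.

+0.396%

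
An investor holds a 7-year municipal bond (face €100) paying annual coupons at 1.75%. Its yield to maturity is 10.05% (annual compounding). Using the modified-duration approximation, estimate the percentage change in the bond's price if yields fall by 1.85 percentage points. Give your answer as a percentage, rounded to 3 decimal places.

+10.957%

Periodic yield y = 0.1005. Modified duration first:
  t   CF        PV=CF/(1+0.1005)^t    t·PV
  1         1.75         1.5902         1.5902
  2         1.75         1.4450         2.8899
  3         1.75         1.3130         3.9390
  4         1.75         1.1931         4.7724
  5         1.75         1.0841         5.4207
  6         1.75         0.9851         5.9108
  7       101.75        52.0480       364.3360
  Σ                     59.6586       388.8592
P = 59.6586; D_Mac = 6.51808 yrs; D_mod = 6.51808/(1+0.1005) = 5.92283 yrs.
ΔP/P ≈ -D_mod · Δy = -5.92283 × (-0.0185) = +0.109572 = +10.9572%.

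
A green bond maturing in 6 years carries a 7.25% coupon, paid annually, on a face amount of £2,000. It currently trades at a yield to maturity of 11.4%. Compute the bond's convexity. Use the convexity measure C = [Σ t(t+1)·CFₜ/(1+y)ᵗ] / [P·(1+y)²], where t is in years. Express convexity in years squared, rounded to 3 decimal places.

With y = 0.114:
  t   CF        PV=CF/(1+0.114)^t    t·PV        t(t+1)·PV
  1       145.00       130.1616       130.1616         260.3232
  2       145.00       116.8416       233.6833         701.0498
  3       145.00       104.8848       314.6543       1,258.6172
  4       145.00        94.1515       376.6060       1,883.0300
  5       145.00        84.5166       422.5830       2,535.4982
  6     2,145.00     1,122.3186     6,733.9115      47,137.3802
  Σ                  1,652.8747     8,211.5996      53,775.8986
P = 1,652.8747.
Convexity = Σ t(t+1)·PV / [P·(1+y)²] = 53,775.8986 / (1,652.8747 × 1.240996) = 26.21666.

26.217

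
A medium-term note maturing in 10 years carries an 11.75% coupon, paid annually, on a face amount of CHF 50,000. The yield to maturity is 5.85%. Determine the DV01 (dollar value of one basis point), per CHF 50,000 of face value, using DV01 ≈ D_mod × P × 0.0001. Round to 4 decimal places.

Periodic yield y = 0.0585.
  t   CF        PV=CF/(1+0.0585)^t    t·PV
  1     5,875.00     5,550.3070     5,550.3070
  2     5,875.00     5,243.5588    10,487.1177
  3     5,875.00     4,953.7637    14,861.2910
  4     5,875.00     4,679.9846    18,719.9383
  5     5,875.00     4,421.3364    22,106.6820
  6     5,875.00     4,176.9829    25,061.8974
  7     5,875.00     3,946.1341    27,622.9384
  8     5,875.00     3,728.0435    29,824.3481
  9     5,875.00     3,522.0061    31,698.0553
  10   55,875.00    31,645.2778   316,452.7781
  Σ                 71,867.3949   502,385.3532
P = 71,867.3949; D_Mac = 6.99045 yrs; D_mod = 6.60411 yrs.
DV01 ≈ 6.60411 × 71,867.3949 × 0.0001 = 47.462008.

CHF 47.4620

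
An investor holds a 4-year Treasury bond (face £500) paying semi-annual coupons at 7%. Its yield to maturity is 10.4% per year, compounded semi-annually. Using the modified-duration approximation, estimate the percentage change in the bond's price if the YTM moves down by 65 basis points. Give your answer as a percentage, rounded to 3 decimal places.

Periodic yield y = 0.052. Modified duration first:
  t   CF        PV=CF/(1+0.052)^t    t·PV
  1        17.50        16.6350        16.6350
  2        17.50        15.8127        31.6254
  3        17.50        15.0311        45.0933
  4        17.50        14.2881        57.1525
  5        17.50        13.5819        67.9093
  6        17.50        12.9105        77.4631
  7        17.50        12.2724        85.9065
  8       517.50       344.9725     2,759.7797
  Σ                    445.5041     3,141.5648
P = 445.5041; D_Mac = 7.05171 half-year periods = 3.52585 yrs; D_mod = 3.52585/(1+0.052) = 3.35157 yrs.
ΔP/P ≈ -D_mod · Δy = -3.35157 × (-0.0065) = +0.021785 = +2.1785%.

+2.179%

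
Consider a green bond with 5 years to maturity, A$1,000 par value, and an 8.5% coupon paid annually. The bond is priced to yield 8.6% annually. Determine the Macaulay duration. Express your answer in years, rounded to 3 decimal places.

Periodic yield y = 0.086. Discount each cash flow and weight by its year:
  t   CF        PV=CF/(1+0.086)^t    t·PV
  1        85.00        78.2689        78.2689
  2        85.00        72.0708       144.1416
  3        85.00        66.3635       199.0906
  4        85.00        61.1082       244.4329
  5     1,085.00       718.2582     3,591.2912
  Σ                    996.0696     4,257.2251
Price P = Σ PV = 996.0696.
Macaulay duration = Σ(t·PV) / P = 4,257.2251 / 996.0696 = 4.27402 years.

4.274 years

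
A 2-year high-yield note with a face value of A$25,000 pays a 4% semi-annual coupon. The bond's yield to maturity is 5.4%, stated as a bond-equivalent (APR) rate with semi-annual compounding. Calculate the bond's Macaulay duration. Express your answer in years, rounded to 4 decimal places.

Periodic yield y = 0.027. Discount each cash flow and weight by its period:
  t   CF        PV=CF/(1+0.027)^t    t·PV
  1       500.00       486.8549       486.8549
  2       500.00       474.0554       948.1108
  3       500.00       461.5924     1,384.7773
  4    25,500.00    22,922.3113    91,689.2452
  Σ                 24,344.8141    94,508.9882
Price P = Σ PV = 24,344.8141.
Macaulay duration = Σ(t·PV) / P = 94,508.9882 / 24,344.8141 = 3.88210 half-year periods.
In years: 3.88210 / 2 = 1.94105 years.

1.9410 years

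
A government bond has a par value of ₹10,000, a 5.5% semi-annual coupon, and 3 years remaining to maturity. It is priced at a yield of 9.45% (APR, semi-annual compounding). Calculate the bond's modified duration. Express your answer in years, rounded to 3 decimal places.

Periodic yield y = 0.04725. First find Macaulay duration:
  t   CF        PV=CF/(1+0.04725)^t    t·PV
  1       275.00       262.5925       262.5925
  2       275.00       250.7448       501.4896
  3       275.00       239.4317       718.2950
  4       275.00       228.6289       914.5158
  5       275.00       218.3136     1,091.5681
  6    10,275.00     7,788.9626    46,733.7754
  Σ                  8,988.6741    50,222.2364
P = 8,988.6741; Macaulay duration = 50,222.2364 / 8,988.6741 = 5.58728 half-year periods = 2.79364 years.
Modified duration = D_Mac / (1 + y) = 2.79364 / 1.04725 = 2.66760 years.

2.668 years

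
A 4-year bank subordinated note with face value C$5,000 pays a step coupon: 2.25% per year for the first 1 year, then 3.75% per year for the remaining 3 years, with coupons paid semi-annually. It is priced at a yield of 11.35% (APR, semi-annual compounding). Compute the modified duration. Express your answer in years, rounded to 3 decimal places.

3.559 years

Periodic yield y = 0.05675. First find Macaulay duration:
  t   CF        PV=CF/(1+0.05675)^t    t·PV
  1        56.25        53.2292        53.2292
  2        56.25        50.3707       100.7414
  3        93.75        79.4428       238.3284
  4        93.75        75.1765       300.7061
  5        93.75        71.1394       355.6968
  6        93.75        67.3190       403.9141
  7        93.75        63.7038       445.9267
  8     5,093.75     3,275.3640    26,202.9122
  Σ                  3,735.7455    28,101.4549
P = 3,735.7455; Macaulay duration = 28,101.4549 / 3,735.7455 = 7.52232 half-year periods = 3.76116 years.
Modified duration = D_Mac / (1 + y) = 3.76116 / 1.05675 = 3.55917 years.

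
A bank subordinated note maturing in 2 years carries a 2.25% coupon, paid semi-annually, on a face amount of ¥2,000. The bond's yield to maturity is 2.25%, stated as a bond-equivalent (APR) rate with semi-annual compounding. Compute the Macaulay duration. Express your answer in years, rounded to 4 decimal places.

1.9669 years

Periodic yield y = 0.01125. Discount each cash flow and weight by its period:
  t   CF        PV=CF/(1+0.01125)^t    t·PV
  1        22.50        22.2497        22.2497
  2        22.50        22.0022        44.0043
  3        22.50        21.7574        65.2722
  4     2,022.50     1,933.9907     7,735.9630
  Σ                  2,000.0000     7,867.4892
Price P = Σ PV = 2,000.0000.
Macaulay duration = Σ(t·PV) / P = 7,867.4892 / 2,000.0000 = 3.93374 half-year periods.
In years: 3.93374 / 2 = 1.96687 years.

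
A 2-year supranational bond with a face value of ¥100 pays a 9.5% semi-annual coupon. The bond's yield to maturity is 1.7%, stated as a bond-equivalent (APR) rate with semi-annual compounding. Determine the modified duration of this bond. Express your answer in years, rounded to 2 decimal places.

1.86 years

Periodic yield y = 0.0085. First find Macaulay duration:
  t   CF        PV=CF/(1+0.0085)^t    t·PV
  1         4.75         4.7100         4.7100
  2         4.75         4.6703         9.3405
  3         4.75         4.6309        13.8927
  4       104.75       101.2629       405.0517
  Σ                    115.2741       432.9949
P = 115.2741; Macaulay duration = 432.9949 / 115.2741 = 3.75622 half-year periods = 1.87811 years.
Modified duration = D_Mac / (1 + y) = 1.87811 / 1.0085 = 1.86228 years.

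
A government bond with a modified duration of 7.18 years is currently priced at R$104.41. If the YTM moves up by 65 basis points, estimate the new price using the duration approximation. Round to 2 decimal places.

Duration approximation: ΔP/P ≈ -D_mod · Δy = -7.18 × (+0.0065) = -0.046670.
New price ≈ 104.41 × (1 - 0.046670) = 99.5371853.

R$99.54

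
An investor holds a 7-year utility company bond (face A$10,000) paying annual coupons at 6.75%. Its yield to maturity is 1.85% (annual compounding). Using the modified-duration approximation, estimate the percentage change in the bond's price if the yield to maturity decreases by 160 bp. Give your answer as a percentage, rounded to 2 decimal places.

Periodic yield y = 0.0185. Modified duration first:
  t   CF        PV=CF/(1+0.0185)^t    t·PV
  1       675.00       662.7393       662.7393
  2       675.00       650.7013     1,301.4027
  3       675.00       638.8820     1,916.6461
  4       675.00       627.2774     2,509.1096
  5       675.00       615.8836     3,079.4178
  6       675.00       604.6967     3,628.1800
  7    10,675.00     9,389.4607    65,726.2252
  Σ                 13,189.6411    78,823.7206
P = 13,189.6411; D_Mac = 5.97618 yrs; D_mod = 5.97618/(1+0.0185) = 5.86763 yrs.
ΔP/P ≈ -D_mod · Δy = -5.86763 × (-0.016) = +0.093882 = +9.3882%.

+9.39%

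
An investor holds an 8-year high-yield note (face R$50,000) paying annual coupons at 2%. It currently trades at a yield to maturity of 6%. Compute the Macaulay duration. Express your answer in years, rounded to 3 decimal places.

7.371 years

Periodic yield y = 0.06. Discount each cash flow and weight by its year:
  t   CF        PV=CF/(1+0.06)^t    t·PV
  1     1,000.00       943.3962       943.3962
  2     1,000.00       889.9964     1,779.9929
  3     1,000.00       839.6193     2,518.8578
  4     1,000.00       792.0937     3,168.3747
  5     1,000.00       747.2582     3,736.2909
  6     1,000.00       704.9605     4,229.7632
  7     1,000.00       665.0571     4,655.3998
  8    51,000.00    31,998.0309   255,984.2475
  Σ                 37,580.4124   277,016.3230
Price P = Σ PV = 37,580.4124.
Macaulay duration = Σ(t·PV) / P = 277,016.3230 / 37,580.4124 = 7.37130 years.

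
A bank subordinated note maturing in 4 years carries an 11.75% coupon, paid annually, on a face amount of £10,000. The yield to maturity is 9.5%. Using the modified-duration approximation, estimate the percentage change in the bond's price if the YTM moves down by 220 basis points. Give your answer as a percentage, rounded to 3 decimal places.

+6.898%

Periodic yield y = 0.095. Modified duration first:
  t   CF        PV=CF/(1+0.095)^t    t·PV
  1     1,175.00     1,073.0594     1,073.0594
  2     1,175.00       979.9629     1,959.9258
  3     1,175.00       894.9433     2,684.8298
  4    11,175.00     7,773.0427    31,092.1709
  Σ                 10,721.0083    36,809.9859
P = 10,721.0083; D_Mac = 3.43344 yrs; D_mod = 3.43344/(1+0.095) = 3.13557 yrs.
ΔP/P ≈ -D_mod · Δy = -3.13557 × (-0.022) = +0.068982 = +6.8982%.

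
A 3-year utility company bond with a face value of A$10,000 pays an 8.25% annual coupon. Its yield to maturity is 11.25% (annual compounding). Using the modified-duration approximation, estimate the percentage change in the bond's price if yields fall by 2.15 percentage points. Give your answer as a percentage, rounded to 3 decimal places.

Periodic yield y = 0.1125. Modified duration first:
  t   CF        PV=CF/(1+0.1125)^t    t·PV
  1       825.00       741.5730       741.5730
  2       825.00       666.5825     1,333.1650
  3    10,825.00     7,861.9060    23,585.7180
  Σ                  9,270.0615    25,660.4560
P = 9,270.0615; D_Mac = 2.76810 yrs; D_mod = 2.76810/(1+0.1125) = 2.48818 yrs.
ΔP/P ≈ -D_mod · Δy = -2.48818 × (-0.0215) = +0.053496 = +5.3496%.

+5.350%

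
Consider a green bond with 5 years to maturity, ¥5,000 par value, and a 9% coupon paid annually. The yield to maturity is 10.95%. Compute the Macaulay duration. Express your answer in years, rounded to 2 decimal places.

Periodic yield y = 0.1095. Discount each cash flow and weight by its year:
  t   CF        PV=CF/(1+0.1095)^t    t·PV
  1       450.00       405.5881       405.5881
  2       450.00       365.5594       731.1187
  3       450.00       329.4812       988.4435
  4       450.00       296.9636     1,187.8546
  5     5,450.00     3,241.6041    16,208.0204
  Σ                  4,639.1963    19,521.0253
Price P = Σ PV = 4,639.1963.
Macaulay duration = Σ(t·PV) / P = 19,521.0253 / 4,639.1963 = 4.20785 years.

4.21 years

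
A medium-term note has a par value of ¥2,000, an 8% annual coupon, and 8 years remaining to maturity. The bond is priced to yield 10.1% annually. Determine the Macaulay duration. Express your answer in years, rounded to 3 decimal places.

Periodic yield y = 0.101. Discount each cash flow and weight by its year:
  t   CF        PV=CF/(1+0.101)^t    t·PV
  1       160.00       145.3224       145.3224
  2       160.00       131.9913       263.9826
  3       160.00       119.8831       359.6494
  4       160.00       108.8857       435.5427
  5       160.00        98.8971       494.4853
  6       160.00        89.8248       538.9486
  7       160.00        81.5847       571.0929
  8     2,160.00     1,000.3574     8,002.8594
  Σ                  1,776.7465    10,811.8833
Price P = Σ PV = 1,776.7465.
Macaulay duration = Σ(t·PV) / P = 10,811.8833 / 1,776.7465 = 6.08521 years.

6.085 years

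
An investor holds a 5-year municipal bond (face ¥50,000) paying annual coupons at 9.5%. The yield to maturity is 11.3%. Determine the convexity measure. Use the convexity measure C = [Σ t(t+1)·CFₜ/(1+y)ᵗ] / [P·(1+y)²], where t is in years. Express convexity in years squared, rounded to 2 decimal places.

With y = 0.113:
  t   CF        PV=CF/(1+0.113)^t    t·PV        t(t+1)·PV
  1     4,750.00     4,267.7448     4,267.7448       8,535.4897
  2     4,750.00     3,834.4518     7,668.9036      23,006.7107
  3     4,750.00     3,445.1498    10,335.4495      41,341.7982
  4     4,750.00     3,095.3727    12,381.4909      61,907.4546
  5    54,750.00    32,055.9242   160,279.6208     961,677.7246
  Σ                 46,698.6433   194,933.2096   1,096,469.1777
P = 46,698.6433.
Convexity = Σ t(t+1)·PV / [P·(1+y)²] = 1,096,469.1777 / (46,698.6433 × 1.238769) = 18.95404.

18.95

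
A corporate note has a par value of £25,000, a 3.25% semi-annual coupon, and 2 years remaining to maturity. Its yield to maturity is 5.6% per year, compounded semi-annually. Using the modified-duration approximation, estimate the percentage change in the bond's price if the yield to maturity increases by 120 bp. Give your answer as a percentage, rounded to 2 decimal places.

Periodic yield y = 0.028. Modified duration first:
  t   CF        PV=CF/(1+0.028)^t    t·PV
  1       406.25       395.1848       395.1848
  2       406.25       384.4210       768.8421
  3       406.25       373.9504     1,121.8513
  4    25,406.25    22,749.3037    90,997.2148
  Σ                 23,902.8600    93,283.0930
P = 23,902.8600; D_Mac = 3.90259 half-year periods = 1.95130 yrs; D_mod = 1.95130/(1+0.028) = 1.89815 yrs.
ΔP/P ≈ -D_mod · Δy = -1.89815 × (+0.012) = -0.022778 = -2.2778%.

-2.28%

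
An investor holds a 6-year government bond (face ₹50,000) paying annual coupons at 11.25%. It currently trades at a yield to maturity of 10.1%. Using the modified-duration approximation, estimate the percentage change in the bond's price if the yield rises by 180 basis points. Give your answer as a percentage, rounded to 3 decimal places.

-7.695%

Periodic yield y = 0.101. Modified duration first:
  t   CF        PV=CF/(1+0.101)^t    t·PV
  1     5,625.00     5,108.9918     5,108.9918
  2     5,625.00     4,640.3196     9,280.6391
  3     5,625.00     4,214.6408    12,643.9225
  4     5,625.00     3,828.0117    15,312.0466
  5     5,625.00     3,476.8498    17,384.2491
  6    55,625.00    31,228.1395   187,368.8367
  Σ                 52,496.9531   247,098.6859
P = 52,496.9531; D_Mac = 4.70691 yrs; D_mod = 4.70691/(1+0.101) = 4.27513 yrs.
ΔP/P ≈ -D_mod · Δy = -4.27513 × (+0.018) = -0.076952 = -7.6952%.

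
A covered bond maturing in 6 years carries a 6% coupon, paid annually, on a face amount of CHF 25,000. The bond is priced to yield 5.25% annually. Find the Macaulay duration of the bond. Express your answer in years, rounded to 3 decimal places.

Periodic yield y = 0.0525. Discount each cash flow and weight by its year:
  t   CF        PV=CF/(1+0.0525)^t    t·PV
  1     1,500.00     1,425.1781     1,425.1781
  2     1,500.00     1,354.0885     2,708.1770
  3     1,500.00     1,286.5449     3,859.6347
  4     1,500.00     1,222.3704     4,889.4818
  5     1,500.00     1,161.3971     5,806.9855
  6    26,500.00    19,494.5514   116,967.3087
  Σ                 25,944.1305   135,656.7658
Price P = Σ PV = 25,944.1305.
Macaulay duration = Σ(t·PV) / P = 135,656.7658 / 25,944.1305 = 5.22880 years.

5.229 years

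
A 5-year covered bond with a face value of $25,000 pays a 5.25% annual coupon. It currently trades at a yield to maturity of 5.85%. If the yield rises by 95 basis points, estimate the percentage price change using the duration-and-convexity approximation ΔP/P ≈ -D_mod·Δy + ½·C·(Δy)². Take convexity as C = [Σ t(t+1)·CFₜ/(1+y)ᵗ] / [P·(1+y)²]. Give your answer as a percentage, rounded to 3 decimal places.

-3.950%

With y = 0.0585:
  t   CF        PV=CF/(1+0.0585)^t    t·PV        t(t+1)·PV
  1     1,312.50     1,239.9622     1,239.9622       2,479.9244
  2     1,312.50     1,171.4334     2,342.8667       7,028.6002
  3     1,312.50     1,106.6919     3,320.0757      13,280.3026
  4     1,312.50     1,045.5285     4,182.1139      20,910.5694
  5    26,312.50    19,801.9428    99,009.7139     594,058.2836
  Σ                 24,365.5587   110,094.7324     637,757.6802
P = 24,365.5587; D_Mac = 4.51846 yrs; D_mod = 4.26874 yrs; C = 23.36133.
Duration effect: -4.26874 × (+0.0095) = -0.040553
Convexity effect: 0.5 × 23.36133 × (0.0095)² = +0.0010542
ΔP/P ≈ -0.040553 + 0.0010542 = -0.039499 = -3.9499%.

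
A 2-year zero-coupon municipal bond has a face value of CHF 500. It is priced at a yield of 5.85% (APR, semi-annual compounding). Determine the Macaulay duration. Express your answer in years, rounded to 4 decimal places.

2.0000 years

A zero-coupon bond has a single cash flow at maturity, so its Macaulay duration equals its maturity: 2 years.
(Equivalently: 4 semi-annual periods ÷ 2 = 2 years.)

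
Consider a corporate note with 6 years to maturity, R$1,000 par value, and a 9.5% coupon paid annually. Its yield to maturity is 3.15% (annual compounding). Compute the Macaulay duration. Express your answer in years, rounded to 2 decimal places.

5.01 years

Periodic yield y = 0.0315. Discount each cash flow and weight by its year:
  t   CF        PV=CF/(1+0.0315)^t    t·PV
  1        95.00        92.0989        92.0989
  2        95.00        89.2864       178.5727
  3        95.00        86.5597       259.6792
  4        95.00        83.9164       335.6655
  5        95.00        81.3537       406.7686
  6     1,095.00       909.0729     5,454.4376
  Σ                  1,342.2880     6,727.2225
Price P = Σ PV = 1,342.2880.
Macaulay duration = Σ(t·PV) / P = 6,727.2225 / 1,342.2880 = 5.01176 years.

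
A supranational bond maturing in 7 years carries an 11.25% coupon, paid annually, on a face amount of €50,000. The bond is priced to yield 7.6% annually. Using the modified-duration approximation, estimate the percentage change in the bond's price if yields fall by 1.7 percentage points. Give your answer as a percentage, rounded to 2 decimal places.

+8.47%

Periodic yield y = 0.076. Modified duration first:
  t   CF        PV=CF/(1+0.076)^t    t·PV
  1     5,625.00     5,227.6952     5,227.6952
  2     5,625.00     4,858.4528     9,716.9055
  3     5,625.00     4,515.2907    13,545.8720
  4     5,625.00     4,196.3668    16,785.4672
  5     5,625.00     3,899.9691    19,499.8457
  6     5,625.00     3,624.5066    21,747.0398
  7    55,625.00    33,310.7280   233,175.0962
  Σ                 59,633.0092   319,697.9216
P = 59,633.0092; D_Mac = 5.36109 yrs; D_mod = 5.36109/(1+0.076) = 4.98243 yrs.
ΔP/P ≈ -D_mod · Δy = -4.98243 × (-0.017) = +0.084701 = +8.4701%.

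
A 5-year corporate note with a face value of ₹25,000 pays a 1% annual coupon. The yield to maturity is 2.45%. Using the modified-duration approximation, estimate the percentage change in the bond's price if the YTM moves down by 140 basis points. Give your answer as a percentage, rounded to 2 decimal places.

Periodic yield y = 0.0245. Modified duration first:
  t   CF        PV=CF/(1+0.0245)^t    t·PV
  1       250.00       244.0215       244.0215
  2       250.00       238.1859       476.3718
  3       250.00       232.4899       697.4697
  4       250.00       226.9301       907.7205
  5    25,250.00    22,371.8330   111,859.1650
  Σ                 23,313.4604   114,184.7486
P = 23,313.4604; D_Mac = 4.89780 yrs; D_mod = 4.89780/(1+0.0245) = 4.78068 yrs.
ΔP/P ≈ -D_mod · Δy = -4.78068 × (-0.014) = +0.066929 = +6.6929%.

+6.69%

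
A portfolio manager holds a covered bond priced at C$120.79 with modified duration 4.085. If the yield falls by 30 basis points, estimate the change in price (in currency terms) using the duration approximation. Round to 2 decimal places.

+C$1.48

Duration approximation: ΔP/P ≈ -D_mod · Δy = -4.085 × (-0.003) = +0.012255.
ΔP ≈ 120.79 × (+0.012255) = +1.48028145.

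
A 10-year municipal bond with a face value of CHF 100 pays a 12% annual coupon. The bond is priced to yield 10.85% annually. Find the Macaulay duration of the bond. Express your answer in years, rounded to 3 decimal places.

6.448 years

Periodic yield y = 0.1085. Discount each cash flow and weight by its year:
  t   CF        PV=CF/(1+0.1085)^t    t·PV
  1        12.00        10.8254        10.8254
  2        12.00         9.7658        19.5317
  3        12.00         8.8100        26.4299
  4        12.00         7.9476        31.7906
  5        12.00         7.1697        35.8486
  6        12.00         6.4680        38.8077
  7        12.00         5.8349        40.8441
  8        12.00         5.2638        42.1100
  9        12.00         4.7485        42.7368
  10      112.00        39.9817       399.8168
  Σ                    106.8154       688.7418
Price P = Σ PV = 106.8154.
Macaulay duration = Σ(t·PV) / P = 688.7418 / 106.8154 = 6.44796 years.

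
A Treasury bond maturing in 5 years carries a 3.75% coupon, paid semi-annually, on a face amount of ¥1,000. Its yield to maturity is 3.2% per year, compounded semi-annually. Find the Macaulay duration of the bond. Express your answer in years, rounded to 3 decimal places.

Periodic yield y = 0.016. Discount each cash flow and weight by its period:
  t   CF        PV=CF/(1+0.016)^t    t·PV
  1        18.75        18.4547        18.4547
  2        18.75        18.1641        36.3282
  3        18.75        17.8781        53.6342
  4        18.75        17.5965        70.3860
  5        18.75        17.3194        86.5970
  6        18.75        17.0466       102.2799
  7        18.75        16.7782       117.4474
  8        18.75        16.5140       132.1118
  9        18.75        16.2539       146.2852
  10    1,018.75       869.2217     8,692.2166
  Σ                  1,025.2272     9,455.7410
Price P = Σ PV = 1,025.2272.
Macaulay duration = Σ(t·PV) / P = 9,455.7410 / 1,025.2272 = 9.22307 half-year periods.
In years: 9.22307 / 2 = 4.61153 years.

4.612 years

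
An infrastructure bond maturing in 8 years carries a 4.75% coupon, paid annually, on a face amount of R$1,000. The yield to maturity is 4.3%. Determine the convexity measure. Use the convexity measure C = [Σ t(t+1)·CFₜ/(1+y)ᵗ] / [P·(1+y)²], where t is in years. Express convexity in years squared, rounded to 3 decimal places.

With y = 0.043:
  t   CF        PV=CF/(1+0.043)^t    t·PV        t(t+1)·PV
  1        47.50        45.5417        45.5417          91.0834
  2        47.50        43.6641        87.3283         261.9849
  3        47.50        41.8640       125.5920         502.3680
  4        47.50        40.1381       160.5522         802.7612
  5        47.50        38.4833       192.4164       1,154.4984
  6        47.50        36.8967       221.3803       1,549.6622
  7        47.50        35.3756       247.6290       1,981.0319
  8     1,047.50       747.9621     5,983.6964      53,853.2677
  Σ                  1,029.9255     7,064.1364      60,196.6577
P = 1,029.9255.
Convexity = Σ t(t+1)·PV / [P·(1+y)²] = 60,196.6577 / (1,029.9255 × 1.087849) = 53.72766.

53.728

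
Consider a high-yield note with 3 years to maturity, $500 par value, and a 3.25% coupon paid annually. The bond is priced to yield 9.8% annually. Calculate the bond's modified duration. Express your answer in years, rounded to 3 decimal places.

2.638 years

Periodic yield y = 0.098. First find Macaulay duration:
  t   CF        PV=CF/(1+0.098)^t    t·PV
  1        16.25        14.7996        14.7996
  2        16.25        13.4787        26.9574
  3       516.25       389.9896     1,169.9689
  Σ                    418.2680     1,211.7259
P = 418.2680; Macaulay duration = 1,211.7259 / 418.2680 = 2.89701 years.
Modified duration = D_Mac / (1 + y) = 2.89701 / 1.098 = 2.63844 years.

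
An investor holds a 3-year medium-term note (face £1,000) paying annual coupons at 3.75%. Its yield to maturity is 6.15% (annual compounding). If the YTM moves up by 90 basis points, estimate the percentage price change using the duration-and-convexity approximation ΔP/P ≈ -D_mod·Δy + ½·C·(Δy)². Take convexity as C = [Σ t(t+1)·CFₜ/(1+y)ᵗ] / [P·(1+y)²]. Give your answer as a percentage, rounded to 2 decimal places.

-2.41%

With y = 0.0615:
  t   CF        PV=CF/(1+0.0615)^t    t·PV        t(t+1)·PV
  1        37.50        35.3274        35.3274          70.6547
  2        37.50        33.2806        66.5612         199.6837
  3     1,037.50       867.4174     2,602.2521      10,409.0083
  Σ                    936.0253     2,704.1407      10,679.3467
P = 936.0253; D_Mac = 2.88896 yrs; D_mod = 2.72158 yrs; C = 10.12551.
Duration effect: -2.72158 × (+0.009) = -0.024494
Convexity effect: 0.5 × 10.12551 × (0.009)² = +0.0004101
ΔP/P ≈ -0.024494 + 0.0004101 = -0.024084 = -2.4084%.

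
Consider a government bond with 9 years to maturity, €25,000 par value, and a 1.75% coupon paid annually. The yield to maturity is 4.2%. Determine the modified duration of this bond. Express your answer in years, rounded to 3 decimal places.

Periodic yield y = 0.042. First find Macaulay duration:
  t   CF        PV=CF/(1+0.042)^t    t·PV
  1       437.50       419.8656       419.8656
  2       437.50       402.9421       805.8842
  3       437.50       386.7006     1,160.1019
  4       437.50       371.1139     1,484.4555
  5       437.50       356.1553     1,780.7767
  6       437.50       341.7998     2,050.7985
  7       437.50       328.0228     2,296.1596
  8       437.50       314.8011     2,518.4092
  9    25,437.50    17,565.6796   158,091.1160
  Σ                 20,487.0808   170,607.5672
P = 20,487.0808; Macaulay duration = 170,607.5672 / 20,487.0808 = 8.32757 years.
Modified duration = D_Mac / (1 + y) = 8.32757 / 1.042 = 7.99191 years.

7.992 years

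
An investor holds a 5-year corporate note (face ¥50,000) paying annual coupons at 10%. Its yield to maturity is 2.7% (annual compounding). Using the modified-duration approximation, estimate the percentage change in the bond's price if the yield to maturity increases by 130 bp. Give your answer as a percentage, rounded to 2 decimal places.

-5.43%

Periodic yield y = 0.027. Modified duration first:
  t   CF        PV=CF/(1+0.027)^t    t·PV
  1     5,000.00     4,868.5492     4,868.5492
  2     5,000.00     4,740.5542     9,481.1084
  3     5,000.00     4,615.9243    13,847.7728
  4     5,000.00     4,494.5708    17,978.2834
  5    55,000.00    48,140.4861   240,702.4306
  Σ                 66,860.0846   286,878.1444
P = 66,860.0846; D_Mac = 4.29072 yrs; D_mod = 4.29072/(1+0.027) = 4.17792 yrs.
ΔP/P ≈ -D_mod · Δy = -4.17792 × (+0.013) = -0.054313 = -5.4313%.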